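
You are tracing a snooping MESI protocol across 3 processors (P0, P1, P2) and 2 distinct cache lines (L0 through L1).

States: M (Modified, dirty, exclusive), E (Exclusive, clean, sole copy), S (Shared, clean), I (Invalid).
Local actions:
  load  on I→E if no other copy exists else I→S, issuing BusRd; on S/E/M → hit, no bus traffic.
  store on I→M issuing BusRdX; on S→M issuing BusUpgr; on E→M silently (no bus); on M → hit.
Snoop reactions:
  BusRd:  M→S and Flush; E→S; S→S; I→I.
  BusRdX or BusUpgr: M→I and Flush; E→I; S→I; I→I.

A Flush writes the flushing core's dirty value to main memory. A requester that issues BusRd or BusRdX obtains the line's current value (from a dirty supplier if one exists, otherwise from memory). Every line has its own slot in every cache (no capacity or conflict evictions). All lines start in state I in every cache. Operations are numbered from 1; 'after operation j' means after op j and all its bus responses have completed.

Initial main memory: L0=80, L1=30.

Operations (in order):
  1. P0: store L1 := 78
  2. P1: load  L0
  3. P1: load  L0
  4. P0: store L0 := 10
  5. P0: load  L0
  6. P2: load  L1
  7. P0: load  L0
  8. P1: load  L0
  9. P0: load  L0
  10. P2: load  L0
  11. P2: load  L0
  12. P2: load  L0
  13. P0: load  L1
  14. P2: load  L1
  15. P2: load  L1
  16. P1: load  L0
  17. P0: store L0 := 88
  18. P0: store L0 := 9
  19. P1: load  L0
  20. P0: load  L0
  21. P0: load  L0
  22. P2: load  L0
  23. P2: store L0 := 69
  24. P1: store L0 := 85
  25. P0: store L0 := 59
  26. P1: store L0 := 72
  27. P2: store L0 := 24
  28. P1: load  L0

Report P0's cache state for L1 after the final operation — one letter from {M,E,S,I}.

state = S

step 1: P0: store L1 := 78  ⟶  MII  (L1)  txn=BusRdX  M[L1]=30
step 2: P1: load  L0  ⟶  IEI  (L0)  txn=BusRd  M[L0]=80
step 3: P1: load  L0  ⟶  IEI  (L0)  txn=∅  M[L0]=80
step 4: P0: store L0 := 10  ⟶  MII  (L0)  txn=BusRdX  M[L0]=80
step 5: P0: load  L0  ⟶  MII  (L0)  txn=∅  M[L0]=80
step 6: P2: load  L1  ⟶  SIS  (L1)  txn=BusRd+Flush  M[L1]=78
step 7: P0: load  L0  ⟶  MII  (L0)  txn=∅  M[L0]=80
step 8: P1: load  L0  ⟶  SSI  (L0)  txn=BusRd+Flush  M[L0]=10
step 9: P0: load  L0  ⟶  SSI  (L0)  txn=∅  M[L0]=10
step 10: P2: load  L0  ⟶  SSS  (L0)  txn=BusRd  M[L0]=10
step 11: P2: load  L0  ⟶  SSS  (L0)  txn=∅  M[L0]=10
step 12: P2: load  L0  ⟶  SSS  (L0)  txn=∅  M[L0]=10
step 13: P0: load  L1  ⟶  SIS  (L1)  txn=∅  M[L1]=78
step 14: P2: load  L1  ⟶  SIS  (L1)  txn=∅  M[L1]=78
step 15: P2: load  L1  ⟶  SIS  (L1)  txn=∅  M[L1]=78
step 16: P1: load  L0  ⟶  SSS  (L0)  txn=∅  M[L0]=10
step 17: P0: store L0 := 88  ⟶  MII  (L0)  txn=BusUpgr  M[L0]=10
step 18: P0: store L0 := 9  ⟶  MII  (L0)  txn=∅  M[L0]=10
step 19: P1: load  L0  ⟶  SSI  (L0)  txn=BusRd+Flush  M[L0]=9
step 20: P0: load  L0  ⟶  SSI  (L0)  txn=∅  M[L0]=9
step 21: P0: load  L0  ⟶  SSI  (L0)  txn=∅  M[L0]=9
step 22: P2: load  L0  ⟶  SSS  (L0)  txn=BusRd  M[L0]=9
step 23: P2: store L0 := 69  ⟶  IIM  (L0)  txn=BusUpgr  M[L0]=9
step 24: P1: store L0 := 85  ⟶  IMI  (L0)  txn=BusRdX+Flush  M[L0]=69
step 25: P0: store L0 := 59  ⟶  MII  (L0)  txn=BusRdX+Flush  M[L0]=85
step 26: P1: store L0 := 72  ⟶  IMI  (L0)  txn=BusRdX+Flush  M[L0]=59
step 27: P2: store L0 := 24  ⟶  IIM  (L0)  txn=BusRdX+Flush  M[L0]=72
step 28: P1: load  L0  ⟶  ISS  (L0)  txn=BusRd+Flush  M[L0]=24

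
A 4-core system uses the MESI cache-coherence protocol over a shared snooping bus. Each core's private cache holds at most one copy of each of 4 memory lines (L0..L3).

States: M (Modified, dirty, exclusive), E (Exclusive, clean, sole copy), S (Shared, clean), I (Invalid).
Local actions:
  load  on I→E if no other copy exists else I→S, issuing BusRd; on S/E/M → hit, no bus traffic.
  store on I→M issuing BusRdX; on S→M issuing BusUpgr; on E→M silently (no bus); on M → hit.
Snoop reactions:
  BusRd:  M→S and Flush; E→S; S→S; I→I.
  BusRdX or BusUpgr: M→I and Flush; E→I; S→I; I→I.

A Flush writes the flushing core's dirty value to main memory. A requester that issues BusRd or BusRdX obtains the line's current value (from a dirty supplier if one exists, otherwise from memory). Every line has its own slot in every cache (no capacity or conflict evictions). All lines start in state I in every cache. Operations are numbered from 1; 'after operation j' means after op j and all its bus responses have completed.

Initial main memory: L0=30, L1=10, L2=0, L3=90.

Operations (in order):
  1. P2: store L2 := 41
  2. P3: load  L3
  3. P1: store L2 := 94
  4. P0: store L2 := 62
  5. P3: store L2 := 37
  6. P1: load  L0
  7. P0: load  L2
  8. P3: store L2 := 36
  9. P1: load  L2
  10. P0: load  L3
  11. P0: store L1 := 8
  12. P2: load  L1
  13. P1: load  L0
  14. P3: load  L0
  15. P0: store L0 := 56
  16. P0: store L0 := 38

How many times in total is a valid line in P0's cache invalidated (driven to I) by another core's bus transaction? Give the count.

[1] P2: store L2 := 41 | P0:I, P1:I, P2:M(41), P3:I | bus: BusRdX
[2] P3: load  L3 | P0:I, P1:I, P2:I, P3:E(90) | bus: BusRd
[3] P1: store L2 := 94 | P0:I, P1:M(94), P2:I, P3:I | bus: BusRdX,Flush
[4] P0: store L2 := 62 | P0:M(62), P1:I, P2:I, P3:I | bus: BusRdX,Flush
[5] P3: store L2 := 37 | P0:I, P1:I, P2:I, P3:M(37) | bus: BusRdX,Flush
[6] P1: load  L0 | P0:I, P1:E(30), P2:I, P3:I | bus: BusRd
[7] P0: load  L2 | P0:S(37), P1:I, P2:I, P3:S(37) | bus: BusRd,Flush
[8] P3: store L2 := 36 | P0:I, P1:I, P2:I, P3:M(36) | bus: BusUpgr
[9] P1: load  L2 | P0:I, P1:S(36), P2:I, P3:S(36) | bus: BusRd,Flush
[10] P0: load  L3 | P0:S(90), P1:I, P2:I, P3:S(90) | bus: BusRd
[11] P0: store L1 := 8 | P0:M(8), P1:I, P2:I, P3:I | bus: BusRdX
[12] P2: load  L1 | P0:S(8), P1:I, P2:S(8), P3:I | bus: BusRd,Flush
[13] P1: load  L0 | P0:I, P1:E(30), P2:I, P3:I | bus: none
[14] P3: load  L0 | P0:I, P1:S(30), P2:I, P3:S(30) | bus: BusRd
[15] P0: store L0 := 56 | P0:M(56), P1:I, P2:I, P3:I | bus: BusRdX
[16] P0: store L0 := 38 | P0:M(38), P1:I, P2:I, P3:I | bus: none

invalidations = 2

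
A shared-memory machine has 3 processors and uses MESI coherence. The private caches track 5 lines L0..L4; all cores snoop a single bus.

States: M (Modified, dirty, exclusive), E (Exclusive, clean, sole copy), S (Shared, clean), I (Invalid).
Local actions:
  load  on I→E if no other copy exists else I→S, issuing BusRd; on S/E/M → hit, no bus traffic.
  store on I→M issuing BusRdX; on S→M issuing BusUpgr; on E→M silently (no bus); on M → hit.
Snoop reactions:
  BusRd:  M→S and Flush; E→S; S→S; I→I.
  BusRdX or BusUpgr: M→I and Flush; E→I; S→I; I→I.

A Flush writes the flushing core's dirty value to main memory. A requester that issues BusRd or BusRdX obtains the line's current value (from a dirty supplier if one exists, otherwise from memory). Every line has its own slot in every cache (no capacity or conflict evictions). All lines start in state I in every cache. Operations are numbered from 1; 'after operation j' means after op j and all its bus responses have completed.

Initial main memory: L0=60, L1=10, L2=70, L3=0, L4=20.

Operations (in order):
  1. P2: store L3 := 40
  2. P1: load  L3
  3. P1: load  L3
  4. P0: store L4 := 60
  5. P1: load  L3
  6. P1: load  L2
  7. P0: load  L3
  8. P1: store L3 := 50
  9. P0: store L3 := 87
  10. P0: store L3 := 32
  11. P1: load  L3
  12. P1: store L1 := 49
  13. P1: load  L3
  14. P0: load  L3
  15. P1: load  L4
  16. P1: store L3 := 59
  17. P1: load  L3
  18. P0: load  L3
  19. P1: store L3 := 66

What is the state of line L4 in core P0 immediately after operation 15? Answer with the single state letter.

1. P2: store L3 := 40  bus=[BusRdX]  L3: P0=I P1=I P2=M  mem[L3]=0
2. P1: load  L3  bus=[BusRd,Flush]  L3: P0=I P1=S P2=S  mem[L3]=40
3. P1: load  L3  bus=[-]  L3: P0=I P1=S P2=S  mem[L3]=40
4. P0: store L4 := 60  bus=[BusRdX]  L4: P0=M P1=I P2=I  mem[L4]=20
5. P1: load  L3  bus=[-]  L3: P0=I P1=S P2=S  mem[L3]=40
6. P1: load  L2  bus=[BusRd]  L2: P0=I P1=E P2=I  mem[L2]=70
7. P0: load  L3  bus=[BusRd]  L3: P0=S P1=S P2=S  mem[L3]=40
8. P1: store L3 := 50  bus=[BusUpgr]  L3: P0=I P1=M P2=I  mem[L3]=40
9. P0: store L3 := 87  bus=[BusRdX,Flush]  L3: P0=M P1=I P2=I  mem[L3]=50
10. P0: store L3 := 32  bus=[-]  L3: P0=M P1=I P2=I  mem[L3]=50
11. P1: load  L3  bus=[BusRd,Flush]  L3: P0=S P1=S P2=I  mem[L3]=32
12. P1: store L1 := 49  bus=[BusRdX]  L1: P0=I P1=M P2=I  mem[L1]=10
13. P1: load  L3  bus=[-]  L3: P0=S P1=S P2=I  mem[L3]=32
14. P0: load  L3  bus=[-]  L3: P0=S P1=S P2=I  mem[L3]=32
15. P1: load  L4  bus=[BusRd,Flush]  L4: P0=S P1=S P2=I  mem[L4]=60
16. P1: store L3 := 59  bus=[BusUpgr]  L3: P0=I P1=M P2=I  mem[L3]=32
17. P1: load  L3  bus=[-]  L3: P0=I P1=M P2=I  mem[L3]=32
18. P0: load  L3  bus=[BusRd,Flush]  L3: P0=S P1=S P2=I  mem[L3]=59
19. P1: store L3 := 66  bus=[BusUpgr]  L3: P0=I P1=M P2=I  mem[L3]=59

state = S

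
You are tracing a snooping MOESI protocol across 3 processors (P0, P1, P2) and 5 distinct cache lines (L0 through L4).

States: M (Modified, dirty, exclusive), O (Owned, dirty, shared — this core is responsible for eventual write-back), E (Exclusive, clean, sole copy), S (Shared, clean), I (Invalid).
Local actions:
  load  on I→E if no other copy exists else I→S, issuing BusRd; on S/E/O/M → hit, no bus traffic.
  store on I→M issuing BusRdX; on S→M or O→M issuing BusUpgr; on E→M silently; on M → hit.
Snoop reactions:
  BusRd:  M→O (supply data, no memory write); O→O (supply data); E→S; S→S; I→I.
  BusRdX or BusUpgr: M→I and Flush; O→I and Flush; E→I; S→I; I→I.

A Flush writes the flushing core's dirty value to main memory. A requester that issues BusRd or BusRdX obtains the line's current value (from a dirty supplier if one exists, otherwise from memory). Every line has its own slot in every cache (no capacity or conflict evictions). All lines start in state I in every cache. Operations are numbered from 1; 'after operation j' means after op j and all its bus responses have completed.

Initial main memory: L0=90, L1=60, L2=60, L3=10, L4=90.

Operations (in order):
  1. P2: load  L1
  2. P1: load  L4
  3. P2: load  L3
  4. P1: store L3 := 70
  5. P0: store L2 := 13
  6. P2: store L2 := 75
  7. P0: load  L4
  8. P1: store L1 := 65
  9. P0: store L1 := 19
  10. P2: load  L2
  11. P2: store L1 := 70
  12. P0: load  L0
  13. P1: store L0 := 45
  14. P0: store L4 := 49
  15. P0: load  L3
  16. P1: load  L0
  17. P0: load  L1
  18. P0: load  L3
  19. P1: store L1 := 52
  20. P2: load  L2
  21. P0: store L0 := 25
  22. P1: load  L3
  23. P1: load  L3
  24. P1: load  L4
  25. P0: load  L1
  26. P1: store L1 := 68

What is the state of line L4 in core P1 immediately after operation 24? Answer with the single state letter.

state = S

[1] P2: load  L1 | P0:I, P1:I, P2:E(60) | bus: BusRd
[2] P1: load  L4 | P0:I, P1:E(90), P2:I | bus: BusRd
[3] P2: load  L3 | P0:I, P1:I, P2:E(10) | bus: BusRd
[4] P1: store L3 := 70 | P0:I, P1:M(70), P2:I | bus: BusRdX
[5] P0: store L2 := 13 | P0:M(13), P1:I, P2:I | bus: BusRdX
[6] P2: store L2 := 75 | P0:I, P1:I, P2:M(75) | bus: BusRdX,Flush
[7] P0: load  L4 | P0:S(90), P1:S(90), P2:I | bus: BusRd
[8] P1: store L1 := 65 | P0:I, P1:M(65), P2:I | bus: BusRdX
[9] P0: store L1 := 19 | P0:M(19), P1:I, P2:I | bus: BusRdX,Flush
[10] P2: load  L2 | P0:I, P1:I, P2:M(75) | bus: none
[11] P2: store L1 := 70 | P0:I, P1:I, P2:M(70) | bus: BusRdX,Flush
[12] P0: load  L0 | P0:E(90), P1:I, P2:I | bus: BusRd
[13] P1: store L0 := 45 | P0:I, P1:M(45), P2:I | bus: BusRdX
[14] P0: store L4 := 49 | P0:M(49), P1:I, P2:I | bus: BusUpgr
[15] P0: load  L3 | P0:S(70), P1:O(70), P2:I | bus: BusRd
[16] P1: load  L0 | P0:I, P1:M(45), P2:I | bus: none
[17] P0: load  L1 | P0:S(70), P1:I, P2:O(70) | bus: BusRd
[18] P0: load  L3 | P0:S(70), P1:O(70), P2:I | bus: none
[19] P1: store L1 := 52 | P0:I, P1:M(52), P2:I | bus: BusRdX,Flush
[20] P2: load  L2 | P0:I, P1:I, P2:M(75) | bus: none
[21] P0: store L0 := 25 | P0:M(25), P1:I, P2:I | bus: BusRdX,Flush
[22] P1: load  L3 | P0:S(70), P1:O(70), P2:I | bus: none
[23] P1: load  L3 | P0:S(70), P1:O(70), P2:I | bus: none
[24] P1: load  L4 | P0:O(49), P1:S(49), P2:I | bus: BusRd
[25] P0: load  L1 | P0:S(52), P1:O(52), P2:I | bus: BusRd
[26] P1: store L1 := 68 | P0:I, P1:M(68), P2:I | bus: BusUpgr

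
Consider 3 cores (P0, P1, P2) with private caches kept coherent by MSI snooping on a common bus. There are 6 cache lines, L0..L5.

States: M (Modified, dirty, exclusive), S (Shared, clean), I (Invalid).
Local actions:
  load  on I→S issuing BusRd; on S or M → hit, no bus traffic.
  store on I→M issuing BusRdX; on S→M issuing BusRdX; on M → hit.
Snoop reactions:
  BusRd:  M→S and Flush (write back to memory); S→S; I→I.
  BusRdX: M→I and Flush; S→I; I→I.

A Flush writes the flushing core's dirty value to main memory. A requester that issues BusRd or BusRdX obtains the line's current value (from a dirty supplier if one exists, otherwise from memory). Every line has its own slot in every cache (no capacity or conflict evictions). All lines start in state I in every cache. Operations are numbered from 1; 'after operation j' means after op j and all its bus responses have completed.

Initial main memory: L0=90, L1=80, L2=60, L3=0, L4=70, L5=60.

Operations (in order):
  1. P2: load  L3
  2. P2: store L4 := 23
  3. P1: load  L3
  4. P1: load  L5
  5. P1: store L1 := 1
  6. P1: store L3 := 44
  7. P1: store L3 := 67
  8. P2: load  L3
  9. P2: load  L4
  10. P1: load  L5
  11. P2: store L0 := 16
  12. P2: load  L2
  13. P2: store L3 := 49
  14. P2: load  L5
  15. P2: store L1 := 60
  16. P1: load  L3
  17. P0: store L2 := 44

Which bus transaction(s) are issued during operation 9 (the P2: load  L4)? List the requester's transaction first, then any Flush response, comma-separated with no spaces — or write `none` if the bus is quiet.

bus = none

[1] P2: load  L3 | P0:I, P1:I, P2:S(0) | bus: BusRd
[2] P2: store L4 := 23 | P0:I, P1:I, P2:M(23) | bus: BusRdX
[3] P1: load  L3 | P0:I, P1:S(0), P2:S(0) | bus: BusRd
[4] P1: load  L5 | P0:I, P1:S(60), P2:I | bus: BusRd
[5] P1: store L1 := 1 | P0:I, P1:M(1), P2:I | bus: BusRdX
[6] P1: store L3 := 44 | P0:I, P1:M(44), P2:I | bus: BusRdX
[7] P1: store L3 := 67 | P0:I, P1:M(67), P2:I | bus: none
[8] P2: load  L3 | P0:I, P1:S(67), P2:S(67) | bus: BusRd,Flush
[9] P2: load  L4 | P0:I, P1:I, P2:M(23) | bus: none
[10] P1: load  L5 | P0:I, P1:S(60), P2:I | bus: none
[11] P2: store L0 := 16 | P0:I, P1:I, P2:M(16) | bus: BusRdX
[12] P2: load  L2 | P0:I, P1:I, P2:S(60) | bus: BusRd
[13] P2: store L3 := 49 | P0:I, P1:I, P2:M(49) | bus: BusRdX
[14] P2: load  L5 | P0:I, P1:S(60), P2:S(60) | bus: BusRd
[15] P2: store L1 := 60 | P0:I, P1:I, P2:M(60) | bus: BusRdX,Flush
[16] P1: load  L3 | P0:I, P1:S(49), P2:S(49) | bus: BusRd,Flush
[17] P0: store L2 := 44 | P0:M(44), P1:I, P2:I | bus: BusRdX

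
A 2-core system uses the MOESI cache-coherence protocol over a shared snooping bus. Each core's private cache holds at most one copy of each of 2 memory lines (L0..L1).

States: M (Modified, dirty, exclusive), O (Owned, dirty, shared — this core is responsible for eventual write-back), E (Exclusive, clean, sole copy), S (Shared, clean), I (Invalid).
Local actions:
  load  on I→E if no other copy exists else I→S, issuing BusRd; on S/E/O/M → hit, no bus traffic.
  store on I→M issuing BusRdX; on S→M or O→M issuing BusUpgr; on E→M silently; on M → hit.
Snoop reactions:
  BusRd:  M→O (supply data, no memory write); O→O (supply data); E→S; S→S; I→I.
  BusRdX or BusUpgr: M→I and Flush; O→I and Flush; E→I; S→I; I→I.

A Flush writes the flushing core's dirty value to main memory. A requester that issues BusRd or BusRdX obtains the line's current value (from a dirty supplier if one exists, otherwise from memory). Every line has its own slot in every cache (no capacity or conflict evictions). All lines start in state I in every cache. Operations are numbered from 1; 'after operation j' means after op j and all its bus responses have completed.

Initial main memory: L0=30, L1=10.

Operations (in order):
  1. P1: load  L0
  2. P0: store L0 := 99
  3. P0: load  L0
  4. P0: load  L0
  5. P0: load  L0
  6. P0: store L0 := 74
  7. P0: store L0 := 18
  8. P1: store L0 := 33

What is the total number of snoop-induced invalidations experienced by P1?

[1] P1: load  L0 | P0:I, P1:E(30) | bus: BusRd
[2] P0: store L0 := 99 | P0:M(99), P1:I | bus: BusRdX
[3] P0: load  L0 | P0:M(99), P1:I | bus: none
[4] P0: load  L0 | P0:M(99), P1:I | bus: none
[5] P0: load  L0 | P0:M(99), P1:I | bus: none
[6] P0: store L0 := 74 | P0:M(74), P1:I | bus: none
[7] P0: store L0 := 18 | P0:M(18), P1:I | bus: none
[8] P1: store L0 := 33 | P0:I, P1:M(33) | bus: BusRdX,Flush

invalidations = 1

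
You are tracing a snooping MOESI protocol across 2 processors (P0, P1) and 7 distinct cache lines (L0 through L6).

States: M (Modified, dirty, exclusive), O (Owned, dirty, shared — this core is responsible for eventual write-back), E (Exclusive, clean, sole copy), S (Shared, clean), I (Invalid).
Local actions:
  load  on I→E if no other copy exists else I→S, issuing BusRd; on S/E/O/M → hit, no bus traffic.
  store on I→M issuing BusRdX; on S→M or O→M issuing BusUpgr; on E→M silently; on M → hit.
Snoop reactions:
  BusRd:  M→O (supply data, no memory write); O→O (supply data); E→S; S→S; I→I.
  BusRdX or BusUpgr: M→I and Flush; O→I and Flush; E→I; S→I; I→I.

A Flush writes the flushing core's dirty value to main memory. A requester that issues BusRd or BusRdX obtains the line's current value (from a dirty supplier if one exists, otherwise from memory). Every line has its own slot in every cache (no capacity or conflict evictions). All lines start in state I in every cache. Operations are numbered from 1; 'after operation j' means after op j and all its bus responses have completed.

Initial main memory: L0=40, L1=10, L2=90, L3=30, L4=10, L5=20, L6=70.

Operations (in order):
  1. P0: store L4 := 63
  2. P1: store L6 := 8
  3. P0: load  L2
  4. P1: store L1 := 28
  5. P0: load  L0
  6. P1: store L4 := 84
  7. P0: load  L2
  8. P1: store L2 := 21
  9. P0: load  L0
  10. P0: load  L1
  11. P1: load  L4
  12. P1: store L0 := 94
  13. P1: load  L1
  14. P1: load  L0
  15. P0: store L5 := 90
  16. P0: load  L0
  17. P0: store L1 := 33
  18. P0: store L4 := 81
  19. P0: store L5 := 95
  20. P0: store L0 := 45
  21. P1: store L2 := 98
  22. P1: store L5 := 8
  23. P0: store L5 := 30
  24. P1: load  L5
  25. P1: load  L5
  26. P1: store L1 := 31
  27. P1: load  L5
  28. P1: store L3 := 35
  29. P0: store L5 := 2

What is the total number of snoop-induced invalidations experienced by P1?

  op1 P0: store L4 := 63 → M/I on L4; bus BusRdX; mem=10
  op2 P1: store L6 := 8 → I/M on L6; bus BusRdX; mem=70
  op3 P0: load  L2 → E/I on L2; bus BusRd; mem=90
  op4 P1: store L1 := 28 → I/M on L1; bus BusRdX; mem=10
  op5 P0: load  L0 → E/I on L0; bus BusRd; mem=40
  op6 P1: store L4 := 84 → I/M on L4; bus BusRdX Flush; mem=63
  op7 P0: load  L2 → E/I on L2; bus (none); mem=90
  op8 P1: store L2 := 21 → I/M on L2; bus BusRdX; mem=90
  op9 P0: load  L0 → E/I on L0; bus (none); mem=40
  op10 P0: load  L1 → S/O on L1; bus BusRd; mem=10
  op11 P1: load  L4 → I/M on L4; bus (none); mem=63
  op12 P1: store L0 := 94 → I/M on L0; bus BusRdX; mem=40
  op13 P1: load  L1 → S/O on L1; bus (none); mem=10
  op14 P1: load  L0 → I/M on L0; bus (none); mem=40
  op15 P0: store L5 := 90 → M/I on L5; bus BusRdX; mem=20
  op16 P0: load  L0 → S/O on L0; bus BusRd; mem=40
  op17 P0: store L1 := 33 → M/I on L1; bus BusUpgr Flush; mem=28
  op18 P0: store L4 := 81 → M/I on L4; bus BusRdX Flush; mem=84
  op19 P0: store L5 := 95 → M/I on L5; bus (none); mem=20
  op20 P0: store L0 := 45 → M/I on L0; bus BusUpgr Flush; mem=94
  op21 P1: store L2 := 98 → I/M on L2; bus (none); mem=90
  op22 P1: store L5 := 8 → I/M on L5; bus BusRdX Flush; mem=95
  op23 P0: store L5 := 30 → M/I on L5; bus BusRdX Flush; mem=8
  op24 P1: load  L5 → O/S on L5; bus BusRd; mem=8
  op25 P1: load  L5 → O/S on L5; bus (none); mem=8
  op26 P1: store L1 := 31 → I/M on L1; bus BusRdX Flush; mem=33
  op27 P1: load  L5 → O/S on L5; bus (none); mem=8
  op28 P1: store L3 := 35 → I/M on L3; bus BusRdX; mem=30
  op29 P0: store L5 := 2 → M/I on L5; bus BusUpgr; mem=8

invalidations = 5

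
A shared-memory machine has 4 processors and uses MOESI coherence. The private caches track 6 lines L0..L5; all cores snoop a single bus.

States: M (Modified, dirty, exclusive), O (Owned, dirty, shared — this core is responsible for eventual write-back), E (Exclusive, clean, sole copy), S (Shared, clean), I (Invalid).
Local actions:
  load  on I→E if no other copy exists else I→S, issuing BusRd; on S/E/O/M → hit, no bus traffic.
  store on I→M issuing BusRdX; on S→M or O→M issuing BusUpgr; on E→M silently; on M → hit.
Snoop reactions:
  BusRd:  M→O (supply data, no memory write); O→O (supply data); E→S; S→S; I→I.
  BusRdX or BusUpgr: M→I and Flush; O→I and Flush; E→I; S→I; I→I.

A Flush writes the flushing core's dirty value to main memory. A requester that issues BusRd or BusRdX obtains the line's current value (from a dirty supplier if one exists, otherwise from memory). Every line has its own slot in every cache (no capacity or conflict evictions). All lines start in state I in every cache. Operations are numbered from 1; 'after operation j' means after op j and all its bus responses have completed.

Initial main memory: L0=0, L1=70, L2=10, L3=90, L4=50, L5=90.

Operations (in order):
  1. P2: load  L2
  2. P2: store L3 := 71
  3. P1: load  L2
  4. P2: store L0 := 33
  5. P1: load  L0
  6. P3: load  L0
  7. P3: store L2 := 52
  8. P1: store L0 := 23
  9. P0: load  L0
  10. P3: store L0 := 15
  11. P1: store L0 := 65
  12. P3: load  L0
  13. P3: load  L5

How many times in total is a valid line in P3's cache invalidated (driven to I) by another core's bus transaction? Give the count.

invalidations = 2

1. P2: load  L2  bus=[BusRd]  L2: P0=I P1=I P2=E P3=I  mem[L2]=10
2. P2: store L3 := 71  bus=[BusRdX]  L3: P0=I P1=I P2=M P3=I  mem[L3]=90
3. P1: load  L2  bus=[BusRd]  L2: P0=I P1=S P2=S P3=I  mem[L2]=10
4. P2: store L0 := 33  bus=[BusRdX]  L0: P0=I P1=I P2=M P3=I  mem[L0]=0
5. P1: load  L0  bus=[BusRd]  L0: P0=I P1=S P2=O P3=I  mem[L0]=0
6. P3: load  L0  bus=[BusRd]  L0: P0=I P1=S P2=O P3=S  mem[L0]=0
7. P3: store L2 := 52  bus=[BusRdX]  L2: P0=I P1=I P2=I P3=M  mem[L2]=10
8. P1: store L0 := 23  bus=[BusUpgr,Flush]  L0: P0=I P1=M P2=I P3=I  mem[L0]=33
9. P0: load  L0  bus=[BusRd]  L0: P0=S P1=O P2=I P3=I  mem[L0]=33
10. P3: store L0 := 15  bus=[BusRdX,Flush]  L0: P0=I P1=I P2=I P3=M  mem[L0]=23
11. P1: store L0 := 65  bus=[BusRdX,Flush]  L0: P0=I P1=M P2=I P3=I  mem[L0]=15
12. P3: load  L0  bus=[BusRd]  L0: P0=I P1=O P2=I P3=S  mem[L0]=15
13. P3: load  L5  bus=[BusRd]  L5: P0=I P1=I P2=I P3=E  mem[L5]=90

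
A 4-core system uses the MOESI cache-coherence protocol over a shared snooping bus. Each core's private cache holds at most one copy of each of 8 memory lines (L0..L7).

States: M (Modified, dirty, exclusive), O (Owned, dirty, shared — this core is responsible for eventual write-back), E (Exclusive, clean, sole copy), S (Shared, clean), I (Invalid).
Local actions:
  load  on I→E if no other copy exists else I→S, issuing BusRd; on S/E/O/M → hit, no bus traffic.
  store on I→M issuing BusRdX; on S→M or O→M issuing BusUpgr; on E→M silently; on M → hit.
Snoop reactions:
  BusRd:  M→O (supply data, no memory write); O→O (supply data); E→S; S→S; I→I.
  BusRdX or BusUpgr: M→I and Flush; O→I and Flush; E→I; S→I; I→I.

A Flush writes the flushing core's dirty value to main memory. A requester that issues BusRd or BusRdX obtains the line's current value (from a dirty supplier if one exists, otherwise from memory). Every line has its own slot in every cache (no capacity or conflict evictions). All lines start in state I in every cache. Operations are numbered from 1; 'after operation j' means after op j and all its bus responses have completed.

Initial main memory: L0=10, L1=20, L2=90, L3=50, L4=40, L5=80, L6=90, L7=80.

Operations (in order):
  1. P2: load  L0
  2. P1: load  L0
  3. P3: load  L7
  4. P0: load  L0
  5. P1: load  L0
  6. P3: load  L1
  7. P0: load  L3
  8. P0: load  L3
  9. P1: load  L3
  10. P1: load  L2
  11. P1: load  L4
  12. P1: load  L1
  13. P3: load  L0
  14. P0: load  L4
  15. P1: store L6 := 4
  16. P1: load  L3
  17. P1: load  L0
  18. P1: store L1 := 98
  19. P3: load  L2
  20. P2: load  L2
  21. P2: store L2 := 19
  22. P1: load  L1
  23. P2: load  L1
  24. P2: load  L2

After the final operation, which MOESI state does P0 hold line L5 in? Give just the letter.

  op1 P2: load  L0 → I/I/E/I on L0; bus BusRd; mem=10
  op2 P1: load  L0 → I/S/S/I on L0; bus BusRd; mem=10
  op3 P3: load  L7 → I/I/I/E on L7; bus BusRd; mem=80
  op4 P0: load  L0 → S/S/S/I on L0; bus BusRd; mem=10
  op5 P1: load  L0 → S/S/S/I on L0; bus (none); mem=10
  op6 P3: load  L1 → I/I/I/E on L1; bus BusRd; mem=20
  op7 P0: load  L3 → E/I/I/I on L3; bus BusRd; mem=50
  op8 P0: load  L3 → E/I/I/I on L3; bus (none); mem=50
  op9 P1: load  L3 → S/S/I/I on L3; bus BusRd; mem=50
  op10 P1: load  L2 → I/E/I/I on L2; bus BusRd; mem=90
  op11 P1: load  L4 → I/E/I/I on L4; bus BusRd; mem=40
  op12 P1: load  L1 → I/S/I/S on L1; bus BusRd; mem=20
  op13 P3: load  L0 → S/S/S/S on L0; bus BusRd; mem=10
  op14 P0: load  L4 → S/S/I/I on L4; bus BusRd; mem=40
  op15 P1: store L6 := 4 → I/M/I/I on L6; bus BusRdX; mem=90
  op16 P1: load  L3 → S/S/I/I on L3; bus (none); mem=50
  op17 P1: load  L0 → S/S/S/S on L0; bus (none); mem=10
  op18 P1: store L1 := 98 → I/M/I/I on L1; bus BusUpgr; mem=20
  op19 P3: load  L2 → I/S/I/S on L2; bus BusRd; mem=90
  op20 P2: load  L2 → I/S/S/S on L2; bus BusRd; mem=90
  op21 P2: store L2 := 19 → I/I/M/I on L2; bus BusUpgr; mem=90
  op22 P1: load  L1 → I/M/I/I on L1; bus (none); mem=20
  op23 P2: load  L1 → I/O/S/I on L1; bus BusRd; mem=20
  op24 P2: load  L2 → I/I/M/I on L2; bus (none); mem=90

state = I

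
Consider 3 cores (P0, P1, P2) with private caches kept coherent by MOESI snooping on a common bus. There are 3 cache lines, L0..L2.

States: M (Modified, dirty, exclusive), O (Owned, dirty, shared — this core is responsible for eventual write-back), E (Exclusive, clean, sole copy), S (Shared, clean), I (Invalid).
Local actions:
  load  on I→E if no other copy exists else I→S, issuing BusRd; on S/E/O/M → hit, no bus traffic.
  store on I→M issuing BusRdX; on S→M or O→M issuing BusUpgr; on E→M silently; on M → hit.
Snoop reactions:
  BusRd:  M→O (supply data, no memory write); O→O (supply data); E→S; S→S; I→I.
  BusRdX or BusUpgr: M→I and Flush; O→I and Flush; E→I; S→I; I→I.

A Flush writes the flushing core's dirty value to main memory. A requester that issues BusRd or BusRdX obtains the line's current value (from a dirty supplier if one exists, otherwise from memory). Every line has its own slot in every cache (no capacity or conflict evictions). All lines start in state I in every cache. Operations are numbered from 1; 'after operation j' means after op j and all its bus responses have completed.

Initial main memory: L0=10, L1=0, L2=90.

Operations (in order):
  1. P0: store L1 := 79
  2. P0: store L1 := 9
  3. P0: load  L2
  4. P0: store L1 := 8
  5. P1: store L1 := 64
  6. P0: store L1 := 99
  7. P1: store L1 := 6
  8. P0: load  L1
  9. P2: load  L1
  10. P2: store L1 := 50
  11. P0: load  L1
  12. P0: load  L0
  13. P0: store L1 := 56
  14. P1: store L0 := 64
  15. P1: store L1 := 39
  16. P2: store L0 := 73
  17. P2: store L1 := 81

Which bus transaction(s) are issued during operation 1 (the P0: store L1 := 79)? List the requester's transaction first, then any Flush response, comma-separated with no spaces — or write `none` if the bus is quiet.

bus = BusRdX

[1] P0: store L1 := 79 | P0:M(79), P1:I, P2:I | bus: BusRdX
[2] P0: store L1 := 9 | P0:M(9), P1:I, P2:I | bus: none
[3] P0: load  L2 | P0:E(90), P1:I, P2:I | bus: BusRd
[4] P0: store L1 := 8 | P0:M(8), P1:I, P2:I | bus: none
[5] P1: store L1 := 64 | P0:I, P1:M(64), P2:I | bus: BusRdX,Flush
[6] P0: store L1 := 99 | P0:M(99), P1:I, P2:I | bus: BusRdX,Flush
[7] P1: store L1 := 6 | P0:I, P1:M(6), P2:I | bus: BusRdX,Flush
[8] P0: load  L1 | P0:S(6), P1:O(6), P2:I | bus: BusRd
[9] P2: load  L1 | P0:S(6), P1:O(6), P2:S(6) | bus: BusRd
[10] P2: store L1 := 50 | P0:I, P1:I, P2:M(50) | bus: BusUpgr,Flush
[11] P0: load  L1 | P0:S(50), P1:I, P2:O(50) | bus: BusRd
[12] P0: load  L0 | P0:E(10), P1:I, P2:I | bus: BusRd
[13] P0: store L1 := 56 | P0:M(56), P1:I, P2:I | bus: BusUpgr,Flush
[14] P1: store L0 := 64 | P0:I, P1:M(64), P2:I | bus: BusRdX
[15] P1: store L1 := 39 | P0:I, P1:M(39), P2:I | bus: BusRdX,Flush
[16] P2: store L0 := 73 | P0:I, P1:I, P2:M(73) | bus: BusRdX,Flush
[17] P2: store L1 := 81 | P0:I, P1:I, P2:M(81) | bus: BusRdX,Flush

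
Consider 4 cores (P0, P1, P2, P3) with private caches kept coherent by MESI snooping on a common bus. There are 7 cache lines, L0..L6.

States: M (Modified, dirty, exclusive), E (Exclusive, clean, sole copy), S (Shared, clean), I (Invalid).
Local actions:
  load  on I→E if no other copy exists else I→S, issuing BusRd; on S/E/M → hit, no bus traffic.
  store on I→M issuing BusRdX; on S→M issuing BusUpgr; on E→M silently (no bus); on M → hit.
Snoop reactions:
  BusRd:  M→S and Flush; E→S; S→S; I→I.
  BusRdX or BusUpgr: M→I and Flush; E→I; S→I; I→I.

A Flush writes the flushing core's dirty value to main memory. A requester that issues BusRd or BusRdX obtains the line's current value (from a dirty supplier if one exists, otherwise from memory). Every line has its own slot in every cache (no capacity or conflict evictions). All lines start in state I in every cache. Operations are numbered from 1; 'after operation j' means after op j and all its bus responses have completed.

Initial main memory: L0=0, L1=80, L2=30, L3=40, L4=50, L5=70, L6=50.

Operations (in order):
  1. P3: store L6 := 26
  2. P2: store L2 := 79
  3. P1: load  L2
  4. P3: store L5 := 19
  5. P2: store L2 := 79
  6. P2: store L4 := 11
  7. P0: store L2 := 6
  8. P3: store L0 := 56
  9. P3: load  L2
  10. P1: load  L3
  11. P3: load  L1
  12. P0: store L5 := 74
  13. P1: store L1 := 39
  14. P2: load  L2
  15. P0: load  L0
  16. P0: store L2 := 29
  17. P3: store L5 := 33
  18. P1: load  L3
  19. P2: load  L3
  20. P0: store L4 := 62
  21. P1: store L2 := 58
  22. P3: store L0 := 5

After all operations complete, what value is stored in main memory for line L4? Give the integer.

memory[L4] = 11

step 1: P3: store L6 := 26  ⟶  IIIM  (L6)  txn=BusRdX  M[L6]=50
step 2: P2: store L2 := 79  ⟶  IIMI  (L2)  txn=BusRdX  M[L2]=30
step 3: P1: load  L2  ⟶  ISSI  (L2)  txn=BusRd+Flush  M[L2]=79
step 4: P3: store L5 := 19  ⟶  IIIM  (L5)  txn=BusRdX  M[L5]=70
step 5: P2: store L2 := 79  ⟶  IIMI  (L2)  txn=BusUpgr  M[L2]=79
step 6: P2: store L4 := 11  ⟶  IIMI  (L4)  txn=BusRdX  M[L4]=50
step 7: P0: store L2 := 6  ⟶  MIII  (L2)  txn=BusRdX+Flush  M[L2]=79
step 8: P3: store L0 := 56  ⟶  IIIM  (L0)  txn=BusRdX  M[L0]=0
step 9: P3: load  L2  ⟶  SIIS  (L2)  txn=BusRd+Flush  M[L2]=6
step 10: P1: load  L3  ⟶  IEII  (L3)  txn=BusRd  M[L3]=40
step 11: P3: load  L1  ⟶  IIIE  (L1)  txn=BusRd  M[L1]=80
step 12: P0: store L5 := 74  ⟶  MIII  (L5)  txn=BusRdX+Flush  M[L5]=19
step 13: P1: store L1 := 39  ⟶  IMII  (L1)  txn=BusRdX  M[L1]=80
step 14: P2: load  L2  ⟶  SISS  (L2)  txn=BusRd  M[L2]=6
step 15: P0: load  L0  ⟶  SIIS  (L0)  txn=BusRd+Flush  M[L0]=56
step 16: P0: store L2 := 29  ⟶  MIII  (L2)  txn=BusUpgr  M[L2]=6
step 17: P3: store L5 := 33  ⟶  IIIM  (L5)  txn=BusRdX+Flush  M[L5]=74
step 18: P1: load  L3  ⟶  IEII  (L3)  txn=∅  M[L3]=40
step 19: P2: load  L3  ⟶  ISSI  (L3)  txn=BusRd  M[L3]=40
step 20: P0: store L4 := 62  ⟶  MIII  (L4)  txn=BusRdX+Flush  M[L4]=11
step 21: P1: store L2 := 58  ⟶  IMII  (L2)  txn=BusRdX+Flush  M[L2]=29
step 22: P3: store L0 := 5  ⟶  IIIM  (L0)  txn=BusUpgr  M[L0]=56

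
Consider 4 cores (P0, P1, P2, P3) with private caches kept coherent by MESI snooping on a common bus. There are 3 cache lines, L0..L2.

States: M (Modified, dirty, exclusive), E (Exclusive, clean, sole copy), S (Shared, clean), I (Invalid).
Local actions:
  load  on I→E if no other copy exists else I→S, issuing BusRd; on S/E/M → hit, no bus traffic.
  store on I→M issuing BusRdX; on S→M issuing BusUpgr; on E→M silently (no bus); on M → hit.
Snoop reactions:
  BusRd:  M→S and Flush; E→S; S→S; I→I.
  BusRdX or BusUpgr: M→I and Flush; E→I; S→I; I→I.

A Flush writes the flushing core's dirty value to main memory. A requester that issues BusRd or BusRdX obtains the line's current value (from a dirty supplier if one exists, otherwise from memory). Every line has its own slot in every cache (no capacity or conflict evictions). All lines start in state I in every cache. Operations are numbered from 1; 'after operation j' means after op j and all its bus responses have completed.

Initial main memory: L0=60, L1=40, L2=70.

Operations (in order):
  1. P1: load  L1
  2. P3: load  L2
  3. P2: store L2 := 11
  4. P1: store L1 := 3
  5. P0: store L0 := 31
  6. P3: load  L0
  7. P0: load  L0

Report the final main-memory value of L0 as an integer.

  op1 P1: load  L1 → I/E/I/I on L1; bus BusRd; mem=40
  op2 P3: load  L2 → I/I/I/E on L2; bus BusRd; mem=70
  op3 P2: store L2 := 11 → I/I/M/I on L2; bus BusRdX; mem=70
  op4 P1: store L1 := 3 → I/M/I/I on L1; bus (none); mem=40
  op5 P0: store L0 := 31 → M/I/I/I on L0; bus BusRdX; mem=60
  op6 P3: load  L0 → S/I/I/S on L0; bus BusRd Flush; mem=31
  op7 P0: load  L0 → S/I/I/S on L0; bus (none); mem=31

memory[L0] = 31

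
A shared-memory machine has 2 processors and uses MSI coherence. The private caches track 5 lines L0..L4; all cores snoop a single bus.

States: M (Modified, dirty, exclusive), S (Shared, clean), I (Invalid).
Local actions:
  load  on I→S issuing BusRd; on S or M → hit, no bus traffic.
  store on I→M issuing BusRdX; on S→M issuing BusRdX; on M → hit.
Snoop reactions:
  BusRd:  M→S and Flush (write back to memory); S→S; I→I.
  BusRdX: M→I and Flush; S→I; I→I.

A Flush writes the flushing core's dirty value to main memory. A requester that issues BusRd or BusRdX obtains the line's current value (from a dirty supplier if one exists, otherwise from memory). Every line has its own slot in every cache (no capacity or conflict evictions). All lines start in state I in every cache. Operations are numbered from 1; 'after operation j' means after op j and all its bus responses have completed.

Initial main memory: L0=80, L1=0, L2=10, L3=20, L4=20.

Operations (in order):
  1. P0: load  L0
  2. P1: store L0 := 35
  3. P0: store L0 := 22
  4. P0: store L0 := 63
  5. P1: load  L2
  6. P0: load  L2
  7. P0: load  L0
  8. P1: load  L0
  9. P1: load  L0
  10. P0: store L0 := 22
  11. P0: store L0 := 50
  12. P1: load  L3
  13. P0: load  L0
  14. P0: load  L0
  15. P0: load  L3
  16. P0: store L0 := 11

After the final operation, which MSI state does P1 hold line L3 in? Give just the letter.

state = S

  op1 P0: load  L0 → S/I on L0; bus BusRd; mem=80
  op2 P1: store L0 := 35 → I/M on L0; bus BusRdX; mem=80
  op3 P0: store L0 := 22 → M/I on L0; bus BusRdX Flush; mem=35
  op4 P0: store L0 := 63 → M/I on L0; bus (none); mem=35
  op5 P1: load  L2 → I/S on L2; bus BusRd; mem=10
  op6 P0: load  L2 → S/S on L2; bus BusRd; mem=10
  op7 P0: load  L0 → M/I on L0; bus (none); mem=35
  op8 P1: load  L0 → S/S on L0; bus BusRd Flush; mem=63
  op9 P1: load  L0 → S/S on L0; bus (none); mem=63
  op10 P0: store L0 := 22 → M/I on L0; bus BusRdX; mem=63
  op11 P0: store L0 := 50 → M/I on L0; bus (none); mem=63
  op12 P1: load  L3 → I/S on L3; bus BusRd; mem=20
  op13 P0: load  L0 → M/I on L0; bus (none); mem=63
  op14 P0: load  L0 → M/I on L0; bus (none); mem=63
  op15 P0: load  L3 → S/S on L3; bus BusRd; mem=20
  op16 P0: store L0 := 11 → M/I on L0; bus (none); mem=63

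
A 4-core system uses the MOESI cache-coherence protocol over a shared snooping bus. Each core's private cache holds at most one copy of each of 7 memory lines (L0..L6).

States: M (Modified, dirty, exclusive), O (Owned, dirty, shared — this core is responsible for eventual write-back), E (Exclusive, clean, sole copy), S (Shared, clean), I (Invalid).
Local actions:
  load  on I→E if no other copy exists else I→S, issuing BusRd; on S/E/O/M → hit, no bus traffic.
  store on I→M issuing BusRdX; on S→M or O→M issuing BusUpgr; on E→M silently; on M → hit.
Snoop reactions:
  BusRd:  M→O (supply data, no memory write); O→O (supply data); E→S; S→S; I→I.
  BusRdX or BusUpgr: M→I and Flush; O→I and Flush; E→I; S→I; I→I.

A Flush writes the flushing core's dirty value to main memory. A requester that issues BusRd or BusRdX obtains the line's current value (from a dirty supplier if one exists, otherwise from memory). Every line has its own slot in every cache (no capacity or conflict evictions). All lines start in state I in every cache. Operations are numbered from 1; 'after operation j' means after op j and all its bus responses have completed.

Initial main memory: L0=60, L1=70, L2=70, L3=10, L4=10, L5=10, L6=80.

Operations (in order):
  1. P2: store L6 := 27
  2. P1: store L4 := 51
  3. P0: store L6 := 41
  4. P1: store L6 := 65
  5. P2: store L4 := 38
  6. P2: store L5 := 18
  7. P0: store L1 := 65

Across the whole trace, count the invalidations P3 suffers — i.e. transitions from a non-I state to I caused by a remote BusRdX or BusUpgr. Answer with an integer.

invalidations = 0

1. P2: store L6 := 27  bus=[BusRdX]  L6: P0=I P1=I P2=M P3=I  mem[L6]=80
2. P1: store L4 := 51  bus=[BusRdX]  L4: P0=I P1=M P2=I P3=I  mem[L4]=10
3. P0: store L6 := 41  bus=[BusRdX,Flush]  L6: P0=M P1=I P2=I P3=I  mem[L6]=27
4. P1: store L6 := 65  bus=[BusRdX,Flush]  L6: P0=I P1=M P2=I P3=I  mem[L6]=41
5. P2: store L4 := 38  bus=[BusRdX,Flush]  L4: P0=I P1=I P2=M P3=I  mem[L4]=51
6. P2: store L5 := 18  bus=[BusRdX]  L5: P0=I P1=I P2=M P3=I  mem[L5]=10
7. P0: store L1 := 65  bus=[BusRdX]  L1: P0=M P1=I P2=I P3=I  mem[L1]=70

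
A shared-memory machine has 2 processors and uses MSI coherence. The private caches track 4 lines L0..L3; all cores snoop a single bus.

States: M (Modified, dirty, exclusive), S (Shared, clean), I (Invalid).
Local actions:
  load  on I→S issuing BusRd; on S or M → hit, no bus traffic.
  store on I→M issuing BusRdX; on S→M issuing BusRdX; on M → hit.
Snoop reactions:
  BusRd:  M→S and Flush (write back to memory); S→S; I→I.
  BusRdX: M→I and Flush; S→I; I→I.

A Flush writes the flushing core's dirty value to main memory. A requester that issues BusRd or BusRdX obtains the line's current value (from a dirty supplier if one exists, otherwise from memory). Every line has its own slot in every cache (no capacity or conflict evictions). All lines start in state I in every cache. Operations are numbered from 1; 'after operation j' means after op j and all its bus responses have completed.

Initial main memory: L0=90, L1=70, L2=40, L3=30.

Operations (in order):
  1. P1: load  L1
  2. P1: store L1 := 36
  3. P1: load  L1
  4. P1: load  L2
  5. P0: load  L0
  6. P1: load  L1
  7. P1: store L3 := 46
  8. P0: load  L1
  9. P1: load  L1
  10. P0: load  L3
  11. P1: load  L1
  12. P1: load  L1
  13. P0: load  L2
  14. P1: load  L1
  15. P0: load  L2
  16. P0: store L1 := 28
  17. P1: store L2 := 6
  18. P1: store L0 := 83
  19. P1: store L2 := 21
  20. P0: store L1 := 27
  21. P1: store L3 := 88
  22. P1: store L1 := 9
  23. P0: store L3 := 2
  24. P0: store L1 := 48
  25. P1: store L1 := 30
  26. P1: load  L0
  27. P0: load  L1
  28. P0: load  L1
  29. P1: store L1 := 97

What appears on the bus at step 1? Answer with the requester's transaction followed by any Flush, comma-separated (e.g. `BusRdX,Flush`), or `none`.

1. P1: load  L1  bus=[BusRd]  L1: P0=I P1=S  mem[L1]=70
2. P1: store L1 := 36  bus=[BusRdX]  L1: P0=I P1=M  mem[L1]=70
3. P1: load  L1  bus=[-]  L1: P0=I P1=M  mem[L1]=70
4. P1: load  L2  bus=[BusRd]  L2: P0=I P1=S  mem[L2]=40
5. P0: load  L0  bus=[BusRd]  L0: P0=S P1=I  mem[L0]=90
6. P1: load  L1  bus=[-]  L1: P0=I P1=M  mem[L1]=70
7. P1: store L3 := 46  bus=[BusRdX]  L3: P0=I P1=M  mem[L3]=30
8. P0: load  L1  bus=[BusRd,Flush]  L1: P0=S P1=S  mem[L1]=36
9. P1: load  L1  bus=[-]  L1: P0=S P1=S  mem[L1]=36
10. P0: load  L3  bus=[BusRd,Flush]  L3: P0=S P1=S  mem[L3]=46
11. P1: load  L1  bus=[-]  L1: P0=S P1=S  mem[L1]=36
12. P1: load  L1  bus=[-]  L1: P0=S P1=S  mem[L1]=36
13. P0: load  L2  bus=[BusRd]  L2: P0=S P1=S  mem[L2]=40
14. P1: load  L1  bus=[-]  L1: P0=S P1=S  mem[L1]=36
15. P0: load  L2  bus=[-]  L2: P0=S P1=S  mem[L2]=40
16. P0: store L1 := 28  bus=[BusRdX]  L1: P0=M P1=I  mem[L1]=36
17. P1: store L2 := 6  bus=[BusRdX]  L2: P0=I P1=M  mem[L2]=40
18. P1: store L0 := 83  bus=[BusRdX]  L0: P0=I P1=M  mem[L0]=90
19. P1: store L2 := 21  bus=[-]  L2: P0=I P1=M  mem[L2]=40
20. P0: store L1 := 27  bus=[-]  L1: P0=M P1=I  mem[L1]=36
21. P1: store L3 := 88  bus=[BusRdX]  L3: P0=I P1=M  mem[L3]=46
22. P1: store L1 := 9  bus=[BusRdX,Flush]  L1: P0=I P1=M  mem[L1]=27
23. P0: store L3 := 2  bus=[BusRdX,Flush]  L3: P0=M P1=I  mem[L3]=88
24. P0: store L1 := 48  bus=[BusRdX,Flush]  L1: P0=M P1=I  mem[L1]=9
25. P1: store L1 := 30  bus=[BusRdX,Flush]  L1: P0=I P1=M  mem[L1]=48
26. P1: load  L0  bus=[-]  L0: P0=I P1=M  mem[L0]=90
27. P0: load  L1  bus=[BusRd,Flush]  L1: P0=S P1=S  mem[L1]=30
28. P0: load  L1  bus=[-]  L1: P0=S P1=S  mem[L1]=30
29. P1: store L1 := 97  bus=[BusRdX]  L1: P0=I P1=M  mem[L1]=30

bus = BusRd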